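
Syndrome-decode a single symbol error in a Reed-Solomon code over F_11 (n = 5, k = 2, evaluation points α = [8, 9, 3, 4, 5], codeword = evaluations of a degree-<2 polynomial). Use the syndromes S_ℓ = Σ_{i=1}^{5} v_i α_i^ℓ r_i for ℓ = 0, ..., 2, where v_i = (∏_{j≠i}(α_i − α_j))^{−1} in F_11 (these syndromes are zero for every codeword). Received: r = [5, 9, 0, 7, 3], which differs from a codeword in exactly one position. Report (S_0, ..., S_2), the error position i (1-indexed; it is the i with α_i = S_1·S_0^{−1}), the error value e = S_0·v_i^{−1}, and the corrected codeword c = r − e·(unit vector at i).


S = (6, 4, 10), error at position 1, error magnitude e = 3, c = [2, 9, 0, 7, 3].

Step 1: column multipliers v_i = (∏_{j≠i}(α_i − α_j))^{−1} mod 11.
  i = 1 (α = 8): (8−9)(8−3)(8−4)(8−5) = (−1)·5·4·3 = −60 ≡ 6, so v_1 = 6^{−1} = 2 (mod 11).
  i = 2 (α = 9): (9−8)(9−3)(9−4)(9−5) = 1·6·5·4 = 120 ≡ 10, so v_2 = 10^{−1} = 10 (mod 11).
  i = 3 (α = 3): (3−8)(3−9)(3−4)(3−5) = (−5)·(−6)·(−1)·(−2) = 60 ≡ 5, so v_3 = 5^{−1} = 9 (mod 11).
  i = 4 (α = 4): (4−8)(4−9)(4−3)(4−5) = (−4)·(−5)·1·(−1) = −20 ≡ 2, so v_4 = 2^{−1} = 6 (mod 11).
  i = 5 (α = 5): (5−8)(5−9)(5−3)(5−4) = (−3)·(−4)·2·1 = 24 ≡ 2, so v_5 = 2^{−1} = 6 (mod 11).
  v = [2, 10, 9, 6, 6].
Step 2: syndromes of r = [5, 9, 0, 7, 3] (all sums mod 11).
  S_0 = Σ v_i r_i = 2·5 + 10·9 + 9·0 + 6·7 + 6·3 = 160 ≡ 6.
  S_1 = Σ v_i α_i r_i = 2·8·5 + 10·9·9 + 9·3·0 + 6·4·7 + 6·5·3 = 1148 ≡ 4.
  α_i^2 mod 11 = [9, 4, 9, 5, 3].
  S_2 = Σ v_i α_i^2 r_i = 2·9·5 + 10·4·9 + 9·9·0 + 6·5·7 + 6·3·3 = 714 ≡ 10.
  S = (6, 4, 10) ≠ 0, so r is not a codeword (an error is present).
Step 3: locate the error. For a single error e at position i, S_ℓ = v_i·e·α_i^ℓ, so α_err = S_1/S_0.
  S_0^{−1} = 6^{−1} = 2 (mod 11), so α_err = 4·2 = 8 ≡ 8 = α_1. Error position i = 1.
  Consistency check: S_2/S_1 = 10·3 = 30 ≡ 8 = α_err ✓ (single-error assumption holds).
Step 4: error magnitude e = S_0/v_1 = S_0·∏_{j≠1}(α_1 − α_j) = 6·6 = 36 ≡ 3 (mod 11).
Step 5: correct position 1: c_1 = r_1 − e = 5 − 3 ≡ 2 (mod 11). Hence c = [2, 9, 0, 7, 3].
  Check: interpolating c through the α_i gives m(x) = 1 + 7·x (degree < 2) with m(α_i) = c_i for every i, so c is indeed a codeword.


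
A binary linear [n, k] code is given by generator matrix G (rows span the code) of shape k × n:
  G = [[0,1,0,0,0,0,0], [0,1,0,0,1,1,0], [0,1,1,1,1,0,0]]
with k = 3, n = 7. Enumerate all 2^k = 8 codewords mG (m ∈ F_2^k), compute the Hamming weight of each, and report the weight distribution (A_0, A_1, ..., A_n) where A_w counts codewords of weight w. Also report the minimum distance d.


Weight distribution: A_0 = 1, A_1 = 1, A_2 = 1, A_3 = 3, A_4 = 2. Minimum distance d = 1.

Enumerate all 2^3 = 8 messages m ∈ F_2^3.
For each, compute codeword c = mG in F_2^7, then tally its weight.
  m = 000 → c = 0000000, weight = 0.
  m = 100 → c = 0100000, weight = 1.
  m = 010 → c = 0100110, weight = 3.
  m = 110 → c = 0000110, weight = 2.
  m = 001 → c = 0111100, weight = 4.
  m = 101 → c = 0011100, weight = 3.
  m = 011 → c = 0011010, weight = 3.
  m = 111 → c = 0111010, weight = 4.
Tally weights:
  weight 0: 1 codewords.
  weight 1: 1 codewords.
  weight 2: 1 codewords.
  weight 3: 3 codewords.
  weight 4: 2 codewords.
Minimum distance d = smallest w > 0 with A_w > 0 = 1.
Sanity: Σ A_w = 8 = 2^3 = 8 ✓.


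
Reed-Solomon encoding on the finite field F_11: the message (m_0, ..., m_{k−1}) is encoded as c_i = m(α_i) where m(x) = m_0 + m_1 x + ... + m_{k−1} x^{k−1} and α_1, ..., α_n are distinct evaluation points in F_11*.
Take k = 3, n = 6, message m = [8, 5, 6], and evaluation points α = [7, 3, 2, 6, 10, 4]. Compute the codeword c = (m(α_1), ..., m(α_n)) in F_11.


c = [7, 0, 9, 1, 9, 3]

Message polynomial: m(x) = 8 + 5·x + 6·x^2 (mod 11).
For each evaluation point α_i, compute m(α_i) mod 11:
  α_1 = 7: Horner steps 6 → 3 → 7, so m(7) = 7.
  α_2 = 3: Horner steps 6 → 1 → 0, so m(3) = 0.
  α_3 = 2: Horner steps 6 → 6 → 9, so m(2) = 9.
  α_4 = 6: Horner steps 6 → 8 → 1, so m(6) = 1.
  α_5 = 10: Horner steps 6 → 10 → 9, so m(10) = 9.
  α_6 = 4: Horner steps 6 → 7 → 3, so m(4) = 3.
Codeword c = [7, 0, 9, 1, 9, 3] ∈ F_11^6.


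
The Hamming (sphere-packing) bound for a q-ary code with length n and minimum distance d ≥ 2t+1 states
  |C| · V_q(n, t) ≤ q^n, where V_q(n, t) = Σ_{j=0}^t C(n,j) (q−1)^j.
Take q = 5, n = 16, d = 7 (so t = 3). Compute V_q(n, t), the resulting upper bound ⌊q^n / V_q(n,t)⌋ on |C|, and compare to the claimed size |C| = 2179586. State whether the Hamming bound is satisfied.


V_q(n, t) = 37825, q^n = 152587890625, Hamming bound = 4034048, |C| = 2179586 ≤ bound (satisfied).

Step 1: Compute V_q(n, t) = Σ_{j=0}^3 C(n, j) (q−1)^j.
  j = 0: C(16,0)·(4)^0 = 1·1 = 1.
  j = 1: C(16,1)·(4)^1 = 16·4 = 64.
  j = 2: C(16,2)·(4)^2 = 120·16 = 1920.
  j = 3: C(16,3)·(4)^3 = 560·64 = 35840.
  V_q(n, t) = 1 + 64 + 1920 + 35840 = 37825.
Step 2: q^n = 5^16 = 152587890625.
Step 3: Hamming bound ⌊q^n / V_q(n,t)⌋ = ⌊152587890625/37825⌋ = 4034048.
Step 4: Compare |C| = 2179586 to 4034048: satisfied.
The claimed |C| lies below the Hamming bound.


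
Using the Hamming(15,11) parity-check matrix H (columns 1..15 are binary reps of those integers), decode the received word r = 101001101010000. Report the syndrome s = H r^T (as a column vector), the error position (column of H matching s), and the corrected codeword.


s = (0, 0, 0, 1)^T, error position = 1, corrected codeword c = 001001101010000

Compute s = H r^T mod 2 one row at a time:
  s_1 = 0 + 1 + 0 + 1 + 0 + 0 + 0 + 0 = 2 ≡ 0 (mod 2).
  s_2 = 0 + 0 + 1 + 1 + 0 + 0 + 0 + 0 = 2 ≡ 0 (mod 2).
  s_3 = 0 + 1 + 1 + 1 + 0 + 1 + 0 + 0 = 4 ≡ 0 (mod 2).
  s_4 = 1 + 1 + 0 + 1 + 1 + 1 + 0 + 0 = 5 ≡ 1 (mod 2).
s = (0, 0, 0, 1)^T — this equals column 1 of H (binary 0001), so error is at position 1.
Correct: flip bit 1 of r = 101001101010000 to get c = 001001101010000.


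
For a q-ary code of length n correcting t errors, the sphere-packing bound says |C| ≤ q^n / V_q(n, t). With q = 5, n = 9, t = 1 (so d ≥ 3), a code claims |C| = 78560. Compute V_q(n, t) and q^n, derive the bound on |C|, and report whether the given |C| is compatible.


V_q(n, t) = 37, q^n = 1953125, Hamming bound = 52787, |C| = 78560 > bound (violated).

Step 1: Compute V_q(n, t) = Σ_{j=0}^1 C(n, j) (q−1)^j.
  j = 0: C(9,0)·(4)^0 = 1·1 = 1.
  j = 1: C(9,1)·(4)^1 = 9·4 = 36.
  V_q(n, t) = 1 + 36 = 37.
Step 2: q^n = 5^9 = 1953125.
Step 3: Hamming bound ⌊q^n / V_q(n,t)⌋ = ⌊1953125/37⌋ = 52787.
Step 4: Compare |C| = 78560 to 52787: violated.
The claimed |C| lies above the Hamming bound, so no 5-ary code of length 9 with d ≥ 3 can have 78560 codewords.


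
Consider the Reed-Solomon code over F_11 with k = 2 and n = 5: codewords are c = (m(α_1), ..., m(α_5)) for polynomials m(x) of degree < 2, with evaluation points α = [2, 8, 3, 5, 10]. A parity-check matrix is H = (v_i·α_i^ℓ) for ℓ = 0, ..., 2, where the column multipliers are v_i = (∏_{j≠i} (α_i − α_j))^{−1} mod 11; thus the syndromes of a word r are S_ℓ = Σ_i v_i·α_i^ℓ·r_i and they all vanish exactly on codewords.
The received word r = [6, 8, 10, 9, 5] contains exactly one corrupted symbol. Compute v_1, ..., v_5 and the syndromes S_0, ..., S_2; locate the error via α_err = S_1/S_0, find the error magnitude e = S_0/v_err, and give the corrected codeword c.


S = (1, 5, 3), error at position 4, error magnitude e = 2, c = [6, 8, 10, 7, 5].

Step 1: column multipliers v_i = (∏_{j≠i}(α_i − α_j))^{−1} mod 11.
  i = 1 (α = 2): (2−8)(2−3)(2−5)(2−10) = (−6)·(−1)·(−3)·(−8) = 144 ≡ 1, so v_1 = 1^{−1} = 1 (mod 11).
  i = 2 (α = 8): (8−2)(8−3)(8−5)(8−10) = 6·5·3·(−2) = −180 ≡ 7, so v_2 = 7^{−1} = 8 (mod 11).
  i = 3 (α = 3): (3−2)(3−8)(3−5)(3−10) = 1·(−5)·(−2)·(−7) = −70 ≡ 7, so v_3 = 7^{−1} = 8 (mod 11).
  i = 4 (α = 5): (5−2)(5−8)(5−3)(5−10) = 3·(−3)·2·(−5) = 90 ≡ 2, so v_4 = 2^{−1} = 6 (mod 11).
  i = 5 (α = 10): (10−2)(10−8)(10−3)(10−5) = 8·2·7·5 = 560 ≡ 10, so v_5 = 10^{−1} = 10 (mod 11).
  v = [1, 8, 8, 6, 10].
Step 2: syndromes of r = [6, 8, 10, 9, 5] (all sums mod 11).
  S_0 = Σ v_i r_i = 1·6 + 8·8 + 8·10 + 6·9 + 10·5 = 254 ≡ 1.
  S_1 = Σ v_i α_i r_i = 1·2·6 + 8·8·8 + 8·3·10 + 6·5·9 + 10·10·5 = 1534 ≡ 5.
  α_i^2 mod 11 = [4, 9, 9, 3, 1].
  S_2 = Σ v_i α_i^2 r_i = 1·4·6 + 8·9·8 + 8·9·10 + 6·3·9 + 10·1·5 = 1532 ≡ 3.
  S = (1, 5, 3) ≠ 0, so r is not a codeword (an error is present).
Step 3: locate the error. For a single error e at position i, S_ℓ = v_i·e·α_i^ℓ, so α_err = S_1/S_0.
  S_0^{−1} = 1^{−1} = 1 (mod 11), so α_err = 5·1 = 5 ≡ 5 = α_4. Error position i = 4.
  Consistency check: S_2/S_1 = 3·9 = 27 ≡ 5 = α_err ✓ (single-error assumption holds).
Step 4: error magnitude e = S_0/v_4 = S_0·∏_{j≠4}(α_4 − α_j) = 1·2 = 2 ≡ 2 (mod 11).
Step 5: correct position 4: c_4 = r_4 − e = 9 − 2 ≡ 7 (mod 11). Hence c = [6, 8, 10, 7, 5].
  Check: interpolating c through the α_i gives m(x) = 9 + 4·x (degree < 2) with m(α_i) = c_i for every i, so c is indeed a codeword.


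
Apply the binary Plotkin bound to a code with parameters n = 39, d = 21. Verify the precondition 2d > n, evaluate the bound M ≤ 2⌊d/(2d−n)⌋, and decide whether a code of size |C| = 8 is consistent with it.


Plotkin bound M ≤ 14; given |C| = 8 ≤ bound (satisfied).

Check applicability: 2d = 42, n = 39.
2d − n = 3 > 0, so Plotkin applies.
Compute d/(2d−n) = 21/3 ≈ 7.0000.
⌊d/(2d−n)⌋ = 7.
Plotkin bound: M ≤ 2·7 = 14.
Given |C| = 8, check: satisfied.
This |C| is below the Plotkin bound.


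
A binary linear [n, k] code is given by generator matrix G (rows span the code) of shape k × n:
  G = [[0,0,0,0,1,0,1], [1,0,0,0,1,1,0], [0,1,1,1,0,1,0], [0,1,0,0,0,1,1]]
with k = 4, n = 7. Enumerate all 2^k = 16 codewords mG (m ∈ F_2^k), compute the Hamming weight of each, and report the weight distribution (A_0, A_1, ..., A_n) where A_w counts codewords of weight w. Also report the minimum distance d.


Weight distribution: A_0 = 1, A_2 = 2, A_3 = 6, A_4 = 3, A_5 = 2, A_6 = 2. Minimum distance d = 2.

Enumerate all 2^4 = 16 messages m ∈ F_2^4.
For each, compute codeword c = mG in F_2^7, then tally its weight.
  m = 0000 → c = 0000000, weight = 0.
  m = 1000 → c = 0000101, weight = 2.
  m = 0100 → c = 1000110, weight = 3.
  m = 1100 → c = 1000011, weight = 3.
  m = 0010 → c = 0111010, weight = 4.
  m = 1010 → c = 0111111, weight = 6.
  m = 0110 → c = 1111100, weight = 5.
  m = 1110 → c = 1111001, weight = 5.
  m = 0001 → c = 0100011, weight = 3.
  m = 1001 → c = 0100110, weight = 3.
  m = 0101 → c = 1100101, weight = 4.
  m = 1101 → c = 1100000, weight = 2.
  m = 0011 → c = 0011001, weight = 3.
  m = 1011 → c = 0011100, weight = 3.
  m = 0111 → c = 1011111, weight = 6.
  m = 1111 → c = 1011010, weight = 4.
Tally weights:
  weight 0: 1 codewords.
  weight 2: 2 codewords.
  weight 3: 6 codewords.
  weight 4: 3 codewords.
  weight 5: 2 codewords.
  weight 6: 2 codewords.
Minimum distance d = smallest w > 0 with A_w > 0 = 2.
Sanity: Σ A_w = 16 = 2^4 = 16 ✓.


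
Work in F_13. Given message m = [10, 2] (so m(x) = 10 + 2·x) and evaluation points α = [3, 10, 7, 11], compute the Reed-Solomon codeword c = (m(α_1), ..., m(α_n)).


c = [3, 4, 11, 6]

Message polynomial: m(x) = 10 + 2·x (mod 13).
For each evaluation point α_i, compute m(α_i) mod 13:
  α_1 = 3: Horner steps 2 → 3, so m(3) = 3.
  α_2 = 10: Horner steps 2 → 4, so m(10) = 4.
  α_3 = 7: Horner steps 2 → 11, so m(7) = 11.
  α_4 = 11: Horner steps 2 → 6, so m(11) = 6.
Codeword c = [3, 4, 11, 6] ∈ F_13^4.


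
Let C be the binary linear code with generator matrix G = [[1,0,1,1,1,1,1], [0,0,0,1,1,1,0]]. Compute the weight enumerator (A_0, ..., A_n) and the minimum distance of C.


Weight distribution: A_0 = 1, A_3 = 2, A_6 = 1. Minimum distance d = 3.

Enumerate all 2^2 = 4 messages m ∈ F_2^2.
For each, compute codeword c = mG in F_2^7, then tally its weight.
  m = 00 → c = 0000000, weight = 0.
  m = 10 → c = 1011111, weight = 6.
  m = 01 → c = 0001110, weight = 3.
  m = 11 → c = 1010001, weight = 3.
Tally weights:
  weight 0: 1 codewords.
  weight 3: 2 codewords.
  weight 6: 1 codewords.
Minimum distance d = smallest w > 0 with A_w > 0 = 3.
Sanity: Σ A_w = 4 = 2^2 = 4 ✓.


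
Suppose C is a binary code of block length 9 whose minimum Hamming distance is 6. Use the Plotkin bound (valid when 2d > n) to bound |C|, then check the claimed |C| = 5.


Plotkin bound M ≤ 4; given |C| = 5 > bound (violated).

Check applicability: 2d = 12, n = 9.
2d − n = 3 > 0, so Plotkin applies.
Compute d/(2d−n) = 6/3 ≈ 2.0000.
⌊d/(2d−n)⌋ = 2.
Plotkin bound: M ≤ 2·2 = 4.
Given |C| = 5, check: VIOLATED.
This |C| is above the Plotkin bound, so no binary code with n = 9, d = 6 and 5 codewords exists.


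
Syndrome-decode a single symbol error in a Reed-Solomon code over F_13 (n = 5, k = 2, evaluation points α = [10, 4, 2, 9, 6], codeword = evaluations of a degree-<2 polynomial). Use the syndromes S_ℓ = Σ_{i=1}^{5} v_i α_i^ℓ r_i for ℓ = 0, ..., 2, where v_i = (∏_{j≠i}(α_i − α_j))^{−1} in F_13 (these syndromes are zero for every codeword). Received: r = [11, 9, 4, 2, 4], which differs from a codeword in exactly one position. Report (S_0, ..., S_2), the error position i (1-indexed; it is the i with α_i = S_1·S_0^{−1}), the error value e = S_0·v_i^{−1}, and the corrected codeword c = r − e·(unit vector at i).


S = (11, 1, 6), error at position 5, error magnitude e = 3, c = [11, 9, 4, 2, 1].

Step 1: column multipliers v_i = (∏_{j≠i}(α_i − α_j))^{−1} mod 13.
  i = 1 (α = 10): (10−4)(10−2)(10−9)(10−6) = 6·8·1·4 = 192 ≡ 10, so v_1 = 10^{−1} = 4 (mod 13).
  i = 2 (α = 4): (4−10)(4−2)(4−9)(4−6) = (−6)·2·(−5)·(−2) = −120 ≡ 10, so v_2 = 10^{−1} = 4 (mod 13).
  i = 3 (α = 2): (2−10)(2−4)(2−9)(2−6) = (−8)·(−2)·(−7)·(−4) = 448 ≡ 6, so v_3 = 6^{−1} = 11 (mod 13).
  i = 4 (α = 9): (9−10)(9−4)(9−2)(9−6) = (−1)·5·7·3 = −105 ≡ 12, so v_4 = 12^{−1} = 12 (mod 13).
  i = 5 (α = 6): (6−10)(6−4)(6−2)(6−9) = (−4)·2·4·(−3) = 96 ≡ 5, so v_5 = 5^{−1} = 8 (mod 13).
  v = [4, 4, 11, 12, 8].
Step 2: syndromes of r = [11, 9, 4, 2, 4] (all sums mod 13).
  S_0 = Σ v_i r_i = 4·11 + 4·9 + 11·4 + 12·2 + 8·4 = 180 ≡ 11.
  S_1 = Σ v_i α_i r_i = 4·10·11 + 4·4·9 + 11·2·4 + 12·9·2 + 8·6·4 = 1080 ≡ 1.
  α_i^2 mod 13 = [9, 3, 4, 3, 10].
  S_2 = Σ v_i α_i^2 r_i = 4·9·11 + 4·3·9 + 11·4·4 + 12·3·2 + 8·10·4 = 1072 ≡ 6.
  S = (11, 1, 6) ≠ 0, so r is not a codeword (an error is present).
Step 3: locate the error. For a single error e at position i, S_ℓ = v_i·e·α_i^ℓ, so α_err = S_1/S_0.
  S_0^{−1} = 11^{−1} = 6 (mod 13), so α_err = 1·6 = 6 ≡ 6 = α_5. Error position i = 5.
  Consistency check: S_2/S_1 = 6·1 = 6 ≡ 6 = α_err ✓ (single-error assumption holds).
Step 4: error magnitude e = S_0/v_5 = S_0·∏_{j≠5}(α_5 − α_j) = 11·5 = 55 ≡ 3 (mod 13).
Step 5: correct position 5: c_5 = r_5 − e = 4 − 3 ≡ 1 (mod 13). Hence c = [11, 9, 4, 2, 1].
  Check: interpolating c through the α_i gives m(x) = 12 + 9·x (degree < 2) with m(α_i) = c_i for every i, so c is indeed a codeword.


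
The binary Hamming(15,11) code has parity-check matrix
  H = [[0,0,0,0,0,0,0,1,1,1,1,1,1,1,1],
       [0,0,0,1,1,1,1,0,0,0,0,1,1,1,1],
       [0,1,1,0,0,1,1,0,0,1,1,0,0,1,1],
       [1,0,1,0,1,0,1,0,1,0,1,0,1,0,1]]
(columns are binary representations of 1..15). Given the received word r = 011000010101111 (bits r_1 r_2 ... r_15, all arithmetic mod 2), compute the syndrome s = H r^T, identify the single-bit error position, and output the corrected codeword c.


s = (0, 0, 1, 1)^T, error position = 3, corrected codeword c = 010000010101111

Compute s = H r^T mod 2 one row at a time:
  s_1 = 1 + 0 + 1 + 0 + 1 + 1 + 1 + 1 = 6 ≡ 0 (mod 2).
  s_2 = 0 + 0 + 0 + 0 + 1 + 1 + 1 + 1 = 4 ≡ 0 (mod 2).
  s_3 = 1 + 1 + 0 + 0 + 1 + 0 + 1 + 1 = 5 ≡ 1 (mod 2).
  s_4 = 0 + 1 + 0 + 0 + 0 + 0 + 1 + 1 = 3 ≡ 1 (mod 2).
s = (0, 0, 1, 1)^T — this equals column 3 of H (binary 0011), so error is at position 3.
Correct: flip bit 3 of r = 011000010101111 to get c = 010000010101111.


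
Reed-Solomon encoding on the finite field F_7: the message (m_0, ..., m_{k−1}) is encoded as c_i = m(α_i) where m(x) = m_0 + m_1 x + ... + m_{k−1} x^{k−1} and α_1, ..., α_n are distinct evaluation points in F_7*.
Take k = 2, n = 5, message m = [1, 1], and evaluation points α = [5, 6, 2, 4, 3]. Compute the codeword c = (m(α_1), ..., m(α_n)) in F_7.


c = [6, 0, 3, 5, 4]

Message polynomial: m(x) = 1 + 1·x (mod 7).
For each evaluation point α_i, compute m(α_i) mod 7:
  α_1 = 5: Horner steps 1 → 6, so m(5) = 6.
  α_2 = 6: Horner steps 1 → 0, so m(6) = 0.
  α_3 = 2: Horner steps 1 → 3, so m(2) = 3.
  α_4 = 4: Horner steps 1 → 5, so m(4) = 5.
  α_5 = 3: Horner steps 1 → 4, so m(3) = 4.
Codeword c = [6, 0, 3, 5, 4] ∈ F_7^5.


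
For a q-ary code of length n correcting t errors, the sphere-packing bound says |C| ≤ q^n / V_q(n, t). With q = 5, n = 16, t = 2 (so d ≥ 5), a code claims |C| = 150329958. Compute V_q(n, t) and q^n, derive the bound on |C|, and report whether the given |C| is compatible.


V_q(n, t) = 1985, q^n = 152587890625, Hamming bound = 76870473, |C| = 150329958 > bound (violated).

Step 1: Compute V_q(n, t) = Σ_{j=0}^2 C(n, j) (q−1)^j.
  j = 0: C(16,0)·(4)^0 = 1·1 = 1.
  j = 1: C(16,1)·(4)^1 = 16·4 = 64.
  j = 2: C(16,2)·(4)^2 = 120·16 = 1920.
  V_q(n, t) = 1 + 64 + 1920 = 1985.
Step 2: q^n = 5^16 = 152587890625.
Step 3: Hamming bound ⌊q^n / V_q(n,t)⌋ = ⌊152587890625/1985⌋ = 76870473.
Step 4: Compare |C| = 150329958 to 76870473: violated.
The claimed |C| lies above the Hamming bound, so no 5-ary code of length 16 with d ≥ 5 can have 150329958 codewords.


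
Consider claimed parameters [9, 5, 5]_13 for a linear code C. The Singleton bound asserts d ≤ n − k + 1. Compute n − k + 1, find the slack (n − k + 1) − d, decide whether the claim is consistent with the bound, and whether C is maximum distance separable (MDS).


Singleton RHS = n − k + 1 = 5, slack = 0, bound satisfied, MDS.

Singleton bound: d ≤ n − k + 1.
Here n = 9, k = 5, so n − k + 1 = 5.
Given d = 5, check d ≤ 5: YES.
Slack = (n − k + 1) − d = 0.
The code is MDS (slack = 0).
Description: the claimed parameters are [9, 5, 5]_13; such a code would be MDS (meets Singleton bound).


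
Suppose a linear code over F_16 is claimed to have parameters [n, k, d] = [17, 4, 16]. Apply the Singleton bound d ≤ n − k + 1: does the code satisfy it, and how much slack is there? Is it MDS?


Singleton RHS = n − k + 1 = 14, slack = -2, bound violated (no such code; not MDS).

Singleton bound: d ≤ n − k + 1.
Here n = 17, k = 4, so n − k + 1 = 14.
Given d = 16, check d ≤ 14: NO.
Slack = (n − k + 1) − d = -2.
The slack is negative: d = 16 exceeds n − k + 1 = 14 by 2, so the Singleton bound is violated and no linear [17, 4, 16]_16 code can exist. In particular it is not MDS (MDS requires d = n − k + 1 exactly).
Description: the claimed parameters are [17, 4, 16]_16; such a code would be impossible (violates the Singleton bound).


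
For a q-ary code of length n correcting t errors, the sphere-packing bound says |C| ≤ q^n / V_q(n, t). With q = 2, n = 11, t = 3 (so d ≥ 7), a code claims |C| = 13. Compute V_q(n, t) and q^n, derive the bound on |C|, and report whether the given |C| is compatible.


V_q(n, t) = 232, q^n = 2048, Hamming bound = 8, |C| = 13 > bound (violated).

Step 1: Compute V_q(n, t) = Σ_{j=0}^3 C(n, j) (q−1)^j.
  j = 0: C(11,0)·(1)^0 = 1·1 = 1.
  j = 1: C(11,1)·(1)^1 = 11·1 = 11.
  j = 2: C(11,2)·(1)^2 = 55·1 = 55.
  j = 3: C(11,3)·(1)^3 = 165·1 = 165.
  V_q(n, t) = 1 + 11 + 55 + 165 = 232.
Step 2: q^n = 2^11 = 2048.
Step 3: Hamming bound ⌊q^n / V_q(n,t)⌋ = ⌊2048/232⌋ = 8.
Step 4: Compare |C| = 13 to 8: violated.
The claimed |C| lies above the Hamming bound, so no 2-ary code of length 11 with d ≥ 7 can have 13 codewords.


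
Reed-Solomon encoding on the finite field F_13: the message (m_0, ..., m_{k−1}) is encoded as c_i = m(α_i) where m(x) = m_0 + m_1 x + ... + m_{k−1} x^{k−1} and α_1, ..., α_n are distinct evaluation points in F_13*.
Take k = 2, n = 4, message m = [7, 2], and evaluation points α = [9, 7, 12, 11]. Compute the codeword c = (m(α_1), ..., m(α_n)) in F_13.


c = [12, 8, 5, 3]

Message polynomial: m(x) = 7 + 2·x (mod 13).
For each evaluation point α_i, compute m(α_i) mod 13:
  α_1 = 9: Horner steps 2 → 12, so m(9) = 12.
  α_2 = 7: Horner steps 2 → 8, so m(7) = 8.
  α_3 = 12: Horner steps 2 → 5, so m(12) = 5.
  α_4 = 11: Horner steps 2 → 3, so m(11) = 3.
Codeword c = [12, 8, 5, 3] ∈ F_13^4.


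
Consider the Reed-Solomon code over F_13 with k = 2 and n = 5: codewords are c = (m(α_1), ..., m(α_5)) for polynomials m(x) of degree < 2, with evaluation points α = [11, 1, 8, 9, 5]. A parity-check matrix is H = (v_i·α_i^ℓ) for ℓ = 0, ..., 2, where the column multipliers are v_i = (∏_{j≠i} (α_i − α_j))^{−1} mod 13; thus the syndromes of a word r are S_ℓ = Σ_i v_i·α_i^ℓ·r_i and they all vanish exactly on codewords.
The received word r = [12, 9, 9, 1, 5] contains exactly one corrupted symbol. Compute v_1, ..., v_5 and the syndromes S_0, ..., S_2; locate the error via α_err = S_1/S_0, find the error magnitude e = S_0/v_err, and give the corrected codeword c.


S = (3, 11, 10), error at position 3, error magnitude e = 7, c = [12, 9, 2, 1, 5].

Step 1: column multipliers v_i = (∏_{j≠i}(α_i − α_j))^{−1} mod 13.
  i = 1 (α = 11): (11−1)(11−8)(11−9)(11−5) = 10·3·2·6 = 360 ≡ 9, so v_1 = 9^{−1} = 3 (mod 13).
  i = 2 (α = 1): (1−11)(1−8)(1−9)(1−5) = (−10)·(−7)·(−8)·(−4) = 2240 ≡ 4, so v_2 = 4^{−1} = 10 (mod 13).
  i = 3 (α = 8): (8−11)(8−1)(8−9)(8−5) = (−3)·7·(−1)·3 = 63 ≡ 11, so v_3 = 11^{−1} = 6 (mod 13).
  i = 4 (α = 9): (9−11)(9−1)(9−8)(9−5) = (−2)·8·1·4 = −64 ≡ 1, so v_4 = 1^{−1} = 1 (mod 13).
  i = 5 (α = 5): (5−11)(5−1)(5−8)(5−9) = (−6)·4·(−3)·(−4) = −288 ≡ 11, so v_5 = 11^{−1} = 6 (mod 13).
  v = [3, 10, 6, 1, 6].
Step 2: syndromes of r = [12, 9, 9, 1, 5] (all sums mod 13).
  S_0 = Σ v_i r_i = 3·12 + 10·9 + 6·9 + 1·1 + 6·5 = 211 ≡ 3.
  S_1 = Σ v_i α_i r_i = 3·11·12 + 10·1·9 + 6·8·9 + 1·9·1 + 6·5·5 = 1077 ≡ 11.
  α_i^2 mod 13 = [4, 1, 12, 3, 12].
  S_2 = Σ v_i α_i^2 r_i = 3·4·12 + 10·1·9 + 6·12·9 + 1·3·1 + 6·12·5 = 1245 ≡ 10.
  S = (3, 11, 10) ≠ 0, so r is not a codeword (an error is present).
Step 3: locate the error. For a single error e at position i, S_ℓ = v_i·e·α_i^ℓ, so α_err = S_1/S_0.
  S_0^{−1} = 3^{−1} = 9 (mod 13), so α_err = 11·9 = 99 ≡ 8 = α_3. Error position i = 3.
  Consistency check: S_2/S_1 = 10·6 = 60 ≡ 8 = α_err ✓ (single-error assumption holds).
Step 4: error magnitude e = S_0/v_3 = S_0·∏_{j≠3}(α_3 − α_j) = 3·11 = 33 ≡ 7 (mod 13).
Step 5: correct position 3: c_3 = r_3 − e = 9 − 7 ≡ 2 (mod 13). Hence c = [12, 9, 2, 1, 5].
  Check: interpolating c through the α_i gives m(x) = 10 + 12·x (degree < 2) with m(α_i) = c_i for every i, so c is indeed a codeword.


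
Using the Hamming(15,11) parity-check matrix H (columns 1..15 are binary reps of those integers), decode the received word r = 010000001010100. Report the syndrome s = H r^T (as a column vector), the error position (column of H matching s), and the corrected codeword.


s = (1, 1, 0, 1)^T, error position = 13, corrected codeword c = 010000001010000

Compute s = H r^T mod 2 one row at a time:
  s_1 = 0 + 1 + 0 + 1 + 0 + 1 + 0 + 0 = 3 ≡ 1 (mod 2).
  s_2 = 0 + 0 + 0 + 0 + 0 + 1 + 0 + 0 = 1 ≡ 1 (mod 2).
  s_3 = 1 + 0 + 0 + 0 + 0 + 1 + 0 + 0 = 2 ≡ 0 (mod 2).
  s_4 = 0 + 0 + 0 + 0 + 1 + 1 + 1 + 0 = 3 ≡ 1 (mod 2).
s = (1, 1, 0, 1)^T — this equals column 13 of H (binary 1101), so error is at position 13.
Correct: flip bit 13 of r = 010000001010100 to get c = 010000001010000.


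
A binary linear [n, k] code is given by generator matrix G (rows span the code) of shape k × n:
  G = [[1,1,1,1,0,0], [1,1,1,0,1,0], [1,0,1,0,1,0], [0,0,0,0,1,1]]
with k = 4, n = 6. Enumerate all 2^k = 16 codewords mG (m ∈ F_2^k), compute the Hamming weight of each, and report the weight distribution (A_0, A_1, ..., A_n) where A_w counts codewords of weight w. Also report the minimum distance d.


Weight distribution: A_0 = 1, A_1 = 1, A_2 = 3, A_3 = 6, A_4 = 3, A_5 = 1, A_6 = 1. Minimum distance d = 1.

Enumerate all 2^4 = 16 messages m ∈ F_2^4.
For each, compute codeword c = mG in F_2^6, then tally its weight.
  m = 0000 → c = 000000, weight = 0.
  m = 1000 → c = 111100, weight = 4.
  m = 0100 → c = 111010, weight = 4.
  m = 1100 → c = 000110, weight = 2.
  m = 0010 → c = 101010, weight = 3.
  m = 1010 → c = 010110, weight = 3.
  m = 0110 → c = 010000, weight = 1.
  m = 1110 → c = 101100, weight = 3.
  m = 0001 → c = 000011, weight = 2.
  m = 1001 → c = 111111, weight = 6.
  m = 0101 → c = 111001, weight = 4.
  m = 1101 → c = 000101, weight = 2.
  m = 0011 → c = 101001, weight = 3.
  m = 1011 → c = 010101, weight = 3.
  m = 0111 → c = 010011, weight = 3.
  m = 1111 → c = 101111, weight = 5.
Tally weights:
  weight 0: 1 codewords.
  weight 1: 1 codewords.
  weight 2: 3 codewords.
  weight 3: 6 codewords.
  weight 4: 3 codewords.
  weight 5: 1 codewords.
  weight 6: 1 codewords.
Minimum distance d = smallest w > 0 with A_w > 0 = 1.
Sanity: Σ A_w = 16 = 2^4 = 16 ✓.


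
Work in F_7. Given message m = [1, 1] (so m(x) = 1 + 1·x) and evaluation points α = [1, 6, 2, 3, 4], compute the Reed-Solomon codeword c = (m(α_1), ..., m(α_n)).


c = [2, 0, 3, 4, 5]

Message polynomial: m(x) = 1 + 1·x (mod 7).
For each evaluation point α_i, compute m(α_i) mod 7:
  α_1 = 1: Horner steps 1 → 2, so m(1) = 2.
  α_2 = 6: Horner steps 1 → 0, so m(6) = 0.
  α_3 = 2: Horner steps 1 → 3, so m(2) = 3.
  α_4 = 3: Horner steps 1 → 4, so m(3) = 4.
  α_5 = 4: Horner steps 1 → 5, so m(4) = 5.
Codeword c = [2, 0, 3, 4, 5] ∈ F_7^5.


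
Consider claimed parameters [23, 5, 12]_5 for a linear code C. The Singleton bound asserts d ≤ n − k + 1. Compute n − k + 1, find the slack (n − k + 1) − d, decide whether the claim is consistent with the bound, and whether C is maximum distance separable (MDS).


Singleton RHS = n − k + 1 = 19, slack = 7, bound satisfied, not MDS.

Singleton bound: d ≤ n − k + 1.
Here n = 23, k = 5, so n − k + 1 = 19.
Given d = 12, check d ≤ 19: YES.
Slack = (n − k + 1) − d = 7.
The code is NOT MDS (slack = 7 > 0).
Description: the claimed parameters are [23, 5, 12]_5; such a code would be non-MDS.


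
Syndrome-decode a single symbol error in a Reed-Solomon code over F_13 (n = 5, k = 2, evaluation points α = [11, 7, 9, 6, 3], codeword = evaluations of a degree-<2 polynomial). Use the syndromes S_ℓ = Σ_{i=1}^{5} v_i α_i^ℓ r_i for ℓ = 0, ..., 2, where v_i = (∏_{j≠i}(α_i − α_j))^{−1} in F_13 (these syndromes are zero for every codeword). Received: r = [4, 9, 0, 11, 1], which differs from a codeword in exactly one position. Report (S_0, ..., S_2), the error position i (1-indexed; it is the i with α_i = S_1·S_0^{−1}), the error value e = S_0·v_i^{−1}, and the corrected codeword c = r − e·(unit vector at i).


S = (8, 9, 2), error at position 4, error magnitude e = 4, c = [4, 9, 0, 7, 1].

Step 1: column multipliers v_i = (∏_{j≠i}(α_i − α_j))^{−1} mod 13.
  i = 1 (α = 11): (11−7)(11−9)(11−6)(11−3) = 4·2·5·8 = 320 ≡ 8, so v_1 = 8^{−1} = 5 (mod 13).
  i = 2 (α = 7): (7−11)(7−9)(7−6)(7−3) = (−4)·(−2)·1·4 = 32 ≡ 6, so v_2 = 6^{−1} = 11 (mod 13).
  i = 3 (α = 9): (9−11)(9−7)(9−6)(9−3) = (−2)·2·3·6 = −72 ≡ 6, so v_3 = 6^{−1} = 11 (mod 13).
  i = 4 (α = 6): (6−11)(6−7)(6−9)(6−3) = (−5)·(−1)·(−3)·3 = −45 ≡ 7, so v_4 = 7^{−1} = 2 (mod 13).
  i = 5 (α = 3): (3−11)(3−7)(3−9)(3−6) = (−8)·(−4)·(−6)·(−3) = 576 ≡ 4, so v_5 = 4^{−1} = 10 (mod 13).
  v = [5, 11, 11, 2, 10].
Step 2: syndromes of r = [4, 9, 0, 11, 1] (all sums mod 13).
  S_0 = Σ v_i r_i = 5·4 + 11·9 + 11·0 + 2·11 + 10·1 = 151 ≡ 8.
  S_1 = Σ v_i α_i r_i = 5·11·4 + 11·7·9 + 11·9·0 + 2·6·11 + 10·3·1 = 1075 ≡ 9.
  α_i^2 mod 13 = [4, 10, 3, 10, 9].
  S_2 = Σ v_i α_i^2 r_i = 5·4·4 + 11·10·9 + 11·3·0 + 2·10·11 + 10·9·1 = 1380 ≡ 2.
  S = (8, 9, 2) ≠ 0, so r is not a codeword (an error is present).
Step 3: locate the error. For a single error e at position i, S_ℓ = v_i·e·α_i^ℓ, so α_err = S_1/S_0.
  S_0^{−1} = 8^{−1} = 5 (mod 13), so α_err = 9·5 = 45 ≡ 6 = α_4. Error position i = 4.
  Consistency check: S_2/S_1 = 2·3 = 6 ≡ 6 = α_err ✓ (single-error assumption holds).
Step 4: error magnitude e = S_0/v_4 = S_0·∏_{j≠4}(α_4 − α_j) = 8·7 = 56 ≡ 4 (mod 13).
Step 5: correct position 4: c_4 = r_4 − e = 11 − 4 ≡ 7 (mod 13). Hence c = [4, 9, 0, 7, 1].
  Check: interpolating c through the α_i gives m(x) = 8 + 2·x (degree < 2) with m(α_i) = c_i for every i, so c is indeed a codeword.


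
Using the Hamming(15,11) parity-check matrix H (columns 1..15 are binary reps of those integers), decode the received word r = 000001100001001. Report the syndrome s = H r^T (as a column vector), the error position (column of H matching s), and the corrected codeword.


s = (0, 0, 1, 0)^T, error position = 2, corrected codeword c = 010001100001001

Compute s = H r^T mod 2 one row at a time:
  s_1 = 0 + 0 + 0 + 0 + 1 + 0 + 0 + 1 = 2 ≡ 0 (mod 2).
  s_2 = 0 + 0 + 1 + 1 + 1 + 0 + 0 + 1 = 4 ≡ 0 (mod 2).
  s_3 = 0 + 0 + 1 + 1 + 0 + 0 + 0 + 1 = 3 ≡ 1 (mod 2).
  s_4 = 0 + 0 + 0 + 1 + 0 + 0 + 0 + 1 = 2 ≡ 0 (mod 2).
s = (0, 0, 1, 0)^T — this equals column 2 of H (binary 0010), so error is at position 2.
Correct: flip bit 2 of r = 000001100001001 to get c = 010001100001001.


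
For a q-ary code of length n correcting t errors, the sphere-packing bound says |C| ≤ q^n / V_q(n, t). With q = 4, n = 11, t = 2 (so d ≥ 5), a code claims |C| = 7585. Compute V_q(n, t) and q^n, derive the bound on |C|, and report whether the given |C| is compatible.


V_q(n, t) = 529, q^n = 4194304, Hamming bound = 7928, |C| = 7585 ≤ bound (satisfied).

Step 1: Compute V_q(n, t) = Σ_{j=0}^2 C(n, j) (q−1)^j.
  j = 0: C(11,0)·(3)^0 = 1·1 = 1.
  j = 1: C(11,1)·(3)^1 = 11·3 = 33.
  j = 2: C(11,2)·(3)^2 = 55·9 = 495.
  V_q(n, t) = 1 + 33 + 495 = 529.
Step 2: q^n = 4^11 = 4194304.
Step 3: Hamming bound ⌊q^n / V_q(n,t)⌋ = ⌊4194304/529⌋ = 7928.
Step 4: Compare |C| = 7585 to 7928: satisfied.
The claimed |C| lies below the Hamming bound.


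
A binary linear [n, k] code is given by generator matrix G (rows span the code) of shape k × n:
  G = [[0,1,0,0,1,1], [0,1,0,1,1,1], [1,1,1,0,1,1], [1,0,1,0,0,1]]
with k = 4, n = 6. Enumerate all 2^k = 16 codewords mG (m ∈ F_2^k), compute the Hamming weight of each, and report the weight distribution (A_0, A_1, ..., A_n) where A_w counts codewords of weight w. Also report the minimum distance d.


Weight distribution: A_0 = 1, A_1 = 2, A_2 = 3, A_3 = 4, A_4 = 3, A_5 = 2, A_6 = 1. Minimum distance d = 1.

Enumerate all 2^4 = 16 messages m ∈ F_2^4.
For each, compute codeword c = mG in F_2^6, then tally its weight.
  m = 0000 → c = 000000, weight = 0.
  m = 1000 → c = 010011, weight = 3.
  m = 0100 → c = 010111, weight = 4.
  m = 1100 → c = 000100, weight = 1.
  m = 0010 → c = 111011, weight = 5.
  m = 1010 → c = 101000, weight = 2.
  m = 0110 → c = 101100, weight = 3.
  m = 1110 → c = 111111, weight = 6.
  m = 0001 → c = 101001, weight = 3.
  m = 1001 → c = 111010, weight = 4.
  m = 0101 → c = 111110, weight = 5.
  m = 1101 → c = 101101, weight = 4.
  m = 0011 → c = 010010, weight = 2.
  m = 1011 → c = 000001, weight = 1.
  m = 0111 → c = 000101, weight = 2.
  m = 1111 → c = 010110, weight = 3.
Tally weights:
  weight 0: 1 codewords.
  weight 1: 2 codewords.
  weight 2: 3 codewords.
  weight 3: 4 codewords.
  weight 4: 3 codewords.
  weight 5: 2 codewords.
  weight 6: 1 codewords.
Minimum distance d = smallest w > 0 with A_w > 0 = 1.
Sanity: Σ A_w = 16 = 2^4 = 16 ✓.


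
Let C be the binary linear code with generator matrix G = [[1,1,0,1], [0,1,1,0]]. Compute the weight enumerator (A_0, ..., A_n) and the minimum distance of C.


Weight distribution: A_0 = 1, A_2 = 1, A_3 = 2. Minimum distance d = 2.

Enumerate all 2^2 = 4 messages m ∈ F_2^2.
For each, compute codeword c = mG in F_2^4, then tally its weight.
  m = 00 → c = 0000, weight = 0.
  m = 10 → c = 1101, weight = 3.
  m = 01 → c = 0110, weight = 2.
  m = 11 → c = 1011, weight = 3.
Tally weights:
  weight 0: 1 codewords.
  weight 2: 1 codewords.
  weight 3: 2 codewords.
Minimum distance d = smallest w > 0 with A_w > 0 = 2.
Sanity: Σ A_w = 4 = 2^2 = 4 ✓.


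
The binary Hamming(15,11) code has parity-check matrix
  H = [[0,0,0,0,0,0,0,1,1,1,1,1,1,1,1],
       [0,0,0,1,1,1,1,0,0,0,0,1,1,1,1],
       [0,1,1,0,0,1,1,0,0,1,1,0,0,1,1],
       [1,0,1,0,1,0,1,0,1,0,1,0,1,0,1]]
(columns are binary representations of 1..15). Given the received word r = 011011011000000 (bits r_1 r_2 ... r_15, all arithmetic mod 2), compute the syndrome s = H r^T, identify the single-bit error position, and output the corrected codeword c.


s = (0, 0, 1, 1)^T, error position = 3, corrected codeword c = 010011011000000

Compute s = H r^T mod 2 one row at a time:
  s_1 = 1 + 1 + 0 + 0 + 0 + 0 + 0 + 0 = 2 ≡ 0 (mod 2).
  s_2 = 0 + 1 + 1 + 0 + 0 + 0 + 0 + 0 = 2 ≡ 0 (mod 2).
  s_3 = 1 + 1 + 1 + 0 + 0 + 0 + 0 + 0 = 3 ≡ 1 (mod 2).
  s_4 = 0 + 1 + 1 + 0 + 1 + 0 + 0 + 0 = 3 ≡ 1 (mod 2).
s = (0, 0, 1, 1)^T — this equals column 3 of H (binary 0011), so error is at position 3.
Correct: flip bit 3 of r = 011011011000000 to get c = 010011011000000.


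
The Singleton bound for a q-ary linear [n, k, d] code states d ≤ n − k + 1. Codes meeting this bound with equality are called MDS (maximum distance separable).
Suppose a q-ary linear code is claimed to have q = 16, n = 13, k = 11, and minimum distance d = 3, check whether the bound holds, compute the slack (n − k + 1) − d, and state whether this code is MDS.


Singleton RHS = n − k + 1 = 3, slack = 0, bound satisfied, MDS.

Singleton bound: d ≤ n − k + 1.
Here n = 13, k = 11, so n − k + 1 = 3.
Given d = 3, check d ≤ 3: YES.
Slack = (n − k + 1) − d = 0.
The code is MDS (slack = 0).
Description: the claimed parameters are [13, 11, 3]_16; such a code would be MDS (meets Singleton bound).


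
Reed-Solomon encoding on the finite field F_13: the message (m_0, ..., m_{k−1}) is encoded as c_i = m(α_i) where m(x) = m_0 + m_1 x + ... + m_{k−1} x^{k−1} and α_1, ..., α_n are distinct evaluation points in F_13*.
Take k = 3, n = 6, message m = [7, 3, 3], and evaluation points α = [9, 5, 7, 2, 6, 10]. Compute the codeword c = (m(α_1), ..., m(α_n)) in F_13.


c = [4, 6, 6, 12, 3, 12]

Message polynomial: m(x) = 7 + 3·x + 3·x^2 (mod 13).
For each evaluation point α_i, compute m(α_i) mod 13:
  α_1 = 9: Horner steps 3 → 4 → 4, so m(9) = 4.
  α_2 = 5: Horner steps 3 → 5 → 6, so m(5) = 6.
  α_3 = 7: Horner steps 3 → 11 → 6, so m(7) = 6.
  α_4 = 2: Horner steps 3 → 9 → 12, so m(2) = 12.
  α_5 = 6: Horner steps 3 → 8 → 3, so m(6) = 3.
  α_6 = 10: Horner steps 3 → 7 → 12, so m(10) = 12.
Codeword c = [4, 6, 6, 12, 3, 12] ∈ F_13^6.


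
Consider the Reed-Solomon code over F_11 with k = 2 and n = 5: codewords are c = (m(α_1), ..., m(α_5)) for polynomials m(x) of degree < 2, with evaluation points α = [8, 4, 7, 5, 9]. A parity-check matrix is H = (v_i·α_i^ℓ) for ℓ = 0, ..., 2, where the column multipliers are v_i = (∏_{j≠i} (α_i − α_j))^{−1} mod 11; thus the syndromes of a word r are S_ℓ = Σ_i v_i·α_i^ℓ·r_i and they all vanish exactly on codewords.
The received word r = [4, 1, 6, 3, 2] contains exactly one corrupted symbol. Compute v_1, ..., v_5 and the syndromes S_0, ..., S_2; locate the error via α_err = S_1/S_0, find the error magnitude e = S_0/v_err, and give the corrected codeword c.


S = (9, 1, 5), error at position 4, error magnitude e = 4, c = [4, 1, 6, 10, 2].

Step 1: column multipliers v_i = (∏_{j≠i}(α_i − α_j))^{−1} mod 11.
  i = 1 (α = 8): (8−4)(8−7)(8−5)(8−9) = 4·1·3·(−1) = −12 ≡ 10, so v_1 = 10^{−1} = 10 (mod 11).
  i = 2 (α = 4): (4−8)(4−7)(4−5)(4−9) = (−4)·(−3)·(−1)·(−5) = 60 ≡ 5, so v_2 = 5^{−1} = 9 (mod 11).
  i = 3 (α = 7): (7−8)(7−4)(7−5)(7−9) = (−1)·3·2·(−2) = 12 ≡ 1, so v_3 = 1^{−1} = 1 (mod 11).
  i = 4 (α = 5): (5−8)(5−4)(5−7)(5−9) = (−3)·1·(−2)·(−4) = −24 ≡ 9, so v_4 = 9^{−1} = 5 (mod 11).
  i = 5 (α = 9): (9−8)(9−4)(9−7)(9−5) = 1·5·2·4 = 40 ≡ 7, so v_5 = 7^{−1} = 8 (mod 11).
  v = [10, 9, 1, 5, 8].
Step 2: syndromes of r = [4, 1, 6, 3, 2] (all sums mod 11).
  S_0 = Σ v_i r_i = 10·4 + 9·1 + 1·6 + 5·3 + 8·2 = 86 ≡ 9.
  S_1 = Σ v_i α_i r_i = 10·8·4 + 9·4·1 + 1·7·6 + 5·5·3 + 8·9·2 = 617 ≡ 1.
  α_i^2 mod 11 = [9, 5, 5, 3, 4].
  S_2 = Σ v_i α_i^2 r_i = 10·9·4 + 9·5·1 + 1·5·6 + 5·3·3 + 8·4·2 = 544 ≡ 5.
  S = (9, 1, 5) ≠ 0, so r is not a codeword (an error is present).
Step 3: locate the error. For a single error e at position i, S_ℓ = v_i·e·α_i^ℓ, so α_err = S_1/S_0.
  S_0^{−1} = 9^{−1} = 5 (mod 11), so α_err = 1·5 = 5 ≡ 5 = α_4. Error position i = 4.
  Consistency check: S_2/S_1 = 5·1 = 5 ≡ 5 = α_err ✓ (single-error assumption holds).
Step 4: error magnitude e = S_0/v_4 = S_0·∏_{j≠4}(α_4 − α_j) = 9·9 = 81 ≡ 4 (mod 11).
Step 5: correct position 4: c_4 = r_4 − e = 3 − 4 ≡ 10 (mod 11). Hence c = [4, 1, 6, 10, 2].
  Check: interpolating c through the α_i gives m(x) = 9 + 9·x (degree < 2) with m(α_i) = c_i for every i, so c is indeed a codeword.


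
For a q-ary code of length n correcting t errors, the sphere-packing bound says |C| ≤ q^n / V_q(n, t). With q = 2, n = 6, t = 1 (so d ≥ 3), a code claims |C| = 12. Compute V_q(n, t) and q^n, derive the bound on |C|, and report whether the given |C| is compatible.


V_q(n, t) = 7, q^n = 64, Hamming bound = 9, |C| = 12 > bound (violated).

Step 1: Compute V_q(n, t) = Σ_{j=0}^1 C(n, j) (q−1)^j.
  j = 0: C(6,0)·(1)^0 = 1·1 = 1.
  j = 1: C(6,1)·(1)^1 = 6·1 = 6.
  V_q(n, t) = 1 + 6 = 7.
Step 2: q^n = 2^6 = 64.
Step 3: Hamming bound ⌊q^n / V_q(n,t)⌋ = ⌊64/7⌋ = 9.
Step 4: Compare |C| = 12 to 9: violated.
The claimed |C| lies above the Hamming bound, so no 2-ary code of length 6 with d ≥ 3 can have 12 codewords.


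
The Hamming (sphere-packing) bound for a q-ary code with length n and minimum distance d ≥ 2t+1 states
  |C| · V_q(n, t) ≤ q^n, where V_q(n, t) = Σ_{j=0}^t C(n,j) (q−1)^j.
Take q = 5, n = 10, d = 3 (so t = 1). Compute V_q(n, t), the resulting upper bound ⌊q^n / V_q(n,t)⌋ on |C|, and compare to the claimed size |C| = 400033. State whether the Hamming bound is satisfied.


V_q(n, t) = 41, q^n = 9765625, Hamming bound = 238185, |C| = 400033 > bound (violated).

Step 1: Compute V_q(n, t) = Σ_{j=0}^1 C(n, j) (q−1)^j.
  j = 0: C(10,0)·(4)^0 = 1·1 = 1.
  j = 1: C(10,1)·(4)^1 = 10·4 = 40.
  V_q(n, t) = 1 + 40 = 41.
Step 2: q^n = 5^10 = 9765625.
Step 3: Hamming bound ⌊q^n / V_q(n,t)⌋ = ⌊9765625/41⌋ = 238185.
Step 4: Compare |C| = 400033 to 238185: violated.
The claimed |C| lies above the Hamming bound, so no 5-ary code of length 10 with d ≥ 3 can have 400033 codewords.


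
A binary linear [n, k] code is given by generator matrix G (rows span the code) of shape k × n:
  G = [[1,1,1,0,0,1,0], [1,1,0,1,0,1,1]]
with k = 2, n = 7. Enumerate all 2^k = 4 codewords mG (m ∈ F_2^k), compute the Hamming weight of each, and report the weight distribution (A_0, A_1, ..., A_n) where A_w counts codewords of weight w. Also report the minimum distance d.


Weight distribution: A_0 = 1, A_3 = 1, A_4 = 1, A_5 = 1. Minimum distance d = 3.

Enumerate all 2^2 = 4 messages m ∈ F_2^2.
For each, compute codeword c = mG in F_2^7, then tally its weight.
  m = 00 → c = 0000000, weight = 0.
  m = 10 → c = 1110010, weight = 4.
  m = 01 → c = 1101011, weight = 5.
  m = 11 → c = 0011001, weight = 3.
Tally weights:
  weight 0: 1 codewords.
  weight 3: 1 codewords.
  weight 4: 1 codewords.
  weight 5: 1 codewords.
Minimum distance d = smallest w > 0 with A_w > 0 = 3.
Sanity: Σ A_w = 4 = 2^2 = 4 ✓.
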